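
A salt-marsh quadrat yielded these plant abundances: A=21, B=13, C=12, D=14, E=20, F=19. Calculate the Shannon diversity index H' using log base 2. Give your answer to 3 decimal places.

Total N = 21+13+12+14+20+19 = 99, so the proportions are 0.21212, 0.13131, 0.12121, 0.14141, 0.20202, 0.19192 (working shown to 5 dp, full precision carried).
Each pᵢ log₂ pᵢ term: 0.21212×(-2.23704)=-0.47452, 0.13131×(-2.92892)=-0.38461, 0.12121×(-3.04439)=-0.36902, 0.14141×(-2.82200)=-0.39907, 0.20202×(-2.30743)=-0.46615, 0.19192×(-2.38143)=-0.45704.
Sum = -2.55041, so H' = 2.550.

2.550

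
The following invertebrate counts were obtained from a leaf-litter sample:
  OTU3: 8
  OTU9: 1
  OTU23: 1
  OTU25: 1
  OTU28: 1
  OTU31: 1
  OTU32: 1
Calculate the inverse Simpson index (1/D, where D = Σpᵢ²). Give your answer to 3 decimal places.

Total N = 8+1+1+1+1+1+1 = 14, so the proportions are 0.571429, 0.071429, 0.071429, 0.071429, 0.071429, 0.071429, 0.071429 (working shown to 6 dp, full precision carried).
D = 0.571429² + 0.071429² + 0.071429² + 0.071429² + 0.071429² + 0.071429² + 0.071429² = 0.326531 + 0.005102 + 0.005102 + 0.005102 + 0.005102 + 0.005102 + 0.005102 = 0.357143.
So 1/D = 2.80000, i.e. 2.800 to 3 decimal places.

2.800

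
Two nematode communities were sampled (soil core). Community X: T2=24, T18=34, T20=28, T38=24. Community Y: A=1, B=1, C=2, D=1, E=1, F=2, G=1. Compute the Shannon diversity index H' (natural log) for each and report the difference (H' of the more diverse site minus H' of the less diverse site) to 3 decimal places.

Community X: N=110, proportions 0.21818, 0.30909, 0.25455, 0.21818, giving H' = 1.37553 (working shown to 5 dp, full precision carried).
Community Y: N=9, proportions 0.11111, 0.11111, 0.22222, 0.11111, 0.11111, 0.22222, 0.11111, giving H' = 1.88916.
Difference = |1.37553 − 1.88916| = 0.51363, i.e. 0.514 to 3 decimal places.

0.514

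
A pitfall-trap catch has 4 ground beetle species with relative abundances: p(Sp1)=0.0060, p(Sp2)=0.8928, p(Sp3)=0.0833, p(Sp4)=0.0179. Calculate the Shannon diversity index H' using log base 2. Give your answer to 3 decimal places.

Each pᵢ log₂ pᵢ term (working shown to 5 dp, full precision carried): 0.006×(-7.38082)=-0.04428, 0.8928×(-0.16359)=-0.14605, 0.0833×(-3.58554)=-0.29868, 0.0179×(-5.80390)=-0.10389.
Sum = -0.59290, so H' = 0.593.

0.593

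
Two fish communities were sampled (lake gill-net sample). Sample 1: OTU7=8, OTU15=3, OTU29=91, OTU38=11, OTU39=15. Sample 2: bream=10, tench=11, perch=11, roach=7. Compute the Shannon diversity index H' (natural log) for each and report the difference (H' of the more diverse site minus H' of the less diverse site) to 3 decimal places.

Sample 1: N=128, proportions 0.0625, 0.02344, 0.71094, 0.08594, 0.11719, giving H' = 0.96596 (working shown to 5 dp, full precision carried).
Sample 2: N=39, proportions 0.25641, 0.28205, 0.28205, 0.17949, giving H' = 1.37123.
Difference = |0.96596 − 1.37123| = 0.40527, i.e. 0.405 to 3 decimal places.

0.405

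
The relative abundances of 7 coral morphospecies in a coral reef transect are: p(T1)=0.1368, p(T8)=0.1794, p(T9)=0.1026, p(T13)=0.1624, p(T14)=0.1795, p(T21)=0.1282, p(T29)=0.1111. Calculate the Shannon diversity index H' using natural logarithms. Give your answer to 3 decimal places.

1.925

Each pᵢ ln pᵢ term (working shown to 5 dp, full precision carried): 0.1368×(-1.98924)=-0.27213, 0.1794×(-1.71814)=-0.30823, 0.1026×(-2.27692)=-0.23361, 0.1624×(-1.81769)=-0.29519, 0.1795×(-1.71758)=-0.30831, 0.1282×(-2.05416)=-0.26334, 0.1111×(-2.19732)=-0.24412.
Sum = -1.92494, so H' = 1.925.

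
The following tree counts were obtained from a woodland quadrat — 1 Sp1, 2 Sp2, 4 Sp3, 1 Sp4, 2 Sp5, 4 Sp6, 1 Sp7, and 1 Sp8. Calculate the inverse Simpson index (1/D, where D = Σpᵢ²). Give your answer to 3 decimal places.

5.818

Total N = 1+2+4+1+2+4+1+1 = 16, so the proportions are 0.0625, 0.125, 0.25, 0.0625, 0.125, 0.25, 0.0625, 0.0625 (working shown to 7 dp, full precision carried).
D = 0.0625² + 0.125² + 0.25² + 0.0625² + 0.125² + 0.25² + 0.0625² + 0.0625² = 0.0039062 + 0.0156250 + 0.0625000 + 0.0039062 + 0.0156250 + 0.0625000 + 0.0039062 + 0.0039062 = 0.1718750.
So 1/D = 5.81818, i.e. 5.818 to 3 decimal places.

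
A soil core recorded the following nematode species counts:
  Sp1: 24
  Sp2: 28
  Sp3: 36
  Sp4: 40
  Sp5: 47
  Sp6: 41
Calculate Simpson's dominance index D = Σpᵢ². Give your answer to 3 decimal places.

0.175

Total N = 24+28+36+40+47+41 = 216, so the proportions are 0.11111, 0.12963, 0.16667, 0.18519, 0.21759, 0.18981 (working shown to 5 dp, full precision carried).
D = 0.11111² + 0.12963² + 0.16667² + 0.18519² + 0.21759² + 0.18981² = 0.01235 + 0.01680 + 0.02778 + 0.03429 + 0.04735 + 0.03603 = 0.17460.
To 3 decimal places, D = 0.175.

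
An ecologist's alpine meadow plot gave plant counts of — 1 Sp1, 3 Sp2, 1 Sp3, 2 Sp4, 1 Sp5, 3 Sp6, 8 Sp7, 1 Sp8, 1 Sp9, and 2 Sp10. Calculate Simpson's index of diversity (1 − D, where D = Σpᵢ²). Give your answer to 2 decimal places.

0.82

Total N = 1+3+1+2+1+3+8+1+1+2 = 23, so the proportions are 0.0435, 0.1304, 0.0435, 0.087, 0.0435, 0.1304, 0.3478, 0.0435, 0.0435, 0.087 (working shown to 4 dp, full precision carried).
D = 0.0435² + 0.1304² + 0.0435² + 0.087² + 0.0435² + 0.1304² + 0.3478² + 0.0435² + 0.0435² + 0.087² = 0.0019 + 0.0170 + 0.0019 + 0.0076 + 0.0019 + 0.0170 + 0.1210 + 0.0019 + 0.0019 + 0.0076 = 0.1796.
So 1 − D = 0.8204, i.e. 0.82 to 2 decimal places.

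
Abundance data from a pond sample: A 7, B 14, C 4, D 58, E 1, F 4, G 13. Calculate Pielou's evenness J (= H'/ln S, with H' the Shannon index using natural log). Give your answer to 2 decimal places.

0.69

Total N = 7+14+4+58+1+4+13 = 101, so the proportions are 0.0693, 0.1386, 0.0396, 0.5743, 0.0099, 0.0396, 0.1287 (working shown to 4 dp, full precision carried).
H' = −Σ pᵢ ln pᵢ = −((-0.1850) + (-0.2739) + (-0.1279) + (-0.3185) + (-0.0457) + (-0.1279) + (-0.2639)) = 1.3428.
With S = 7 species, ln S = 1.9459, so J = 1.3428/1.9459 = 0.6900, i.e. 0.69 to 2 decimal places.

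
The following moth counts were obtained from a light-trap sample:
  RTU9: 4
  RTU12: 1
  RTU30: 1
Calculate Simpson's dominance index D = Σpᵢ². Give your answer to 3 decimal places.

0.500

Total N = 4+1+1 = 6, so the proportions are 0.66667, 0.16667, 0.16667 (working shown to 5 dp, full precision carried).
D = 0.66667² + 0.16667² + 0.16667² = 0.44444 + 0.02778 + 0.02778 = 0.50000.
To 3 decimal places, D = 0.500.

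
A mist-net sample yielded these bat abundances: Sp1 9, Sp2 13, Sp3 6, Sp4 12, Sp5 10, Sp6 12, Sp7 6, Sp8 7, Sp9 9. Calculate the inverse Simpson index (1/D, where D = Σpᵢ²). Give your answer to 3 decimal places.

Total N = 9+13+6+12+10+12+6+7+9 = 84, so the proportions are 0.1071429, 0.1547619, 0.0714286, 0.1428571, 0.1190476, 0.1428571, 0.0714286, 0.0833333, 0.1071429 (working shown to 7 dp, full precision carried).
D = 0.1071429² + 0.1547619² + 0.0714286² + 0.1428571² + 0.1190476² + 0.1428571² + 0.0714286² + 0.0833333² + 0.1071429² = 0.0114796 + 0.0239512 + 0.0051020 + 0.0204082 + 0.0141723 + 0.0204082 + 0.0051020 + 0.0069444 + 0.0114796 = 0.1190476.
So 1/D = 8.40000, i.e. 8.400 to 3 decimal places.

8.400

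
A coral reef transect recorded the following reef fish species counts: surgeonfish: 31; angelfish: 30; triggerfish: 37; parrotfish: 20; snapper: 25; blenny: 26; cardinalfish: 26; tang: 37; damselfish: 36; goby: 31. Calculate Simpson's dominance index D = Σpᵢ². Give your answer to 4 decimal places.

Total N = 31+30+37+20+25+26+26+37+36+31 = 299, so the proportions are 0.103679, 0.100334, 0.123746, 0.06689, 0.083612, 0.086957, 0.086957, 0.123746, 0.120401, 0.103679 (working shown to 6 dp, full precision carried).
D = 0.103679² + 0.100334² + 0.123746² + 0.06689² + 0.083612² + 0.086957² + 0.086957² + 0.123746² + 0.120401² + 0.103679² = 0.010749 + 0.010067 + 0.015313 + 0.004474 + 0.006991 + 0.007561 + 0.007561 + 0.015313 + 0.014496 + 0.010749 = 0.103276.
To 4 decimal places, D = 0.1033.

0.1033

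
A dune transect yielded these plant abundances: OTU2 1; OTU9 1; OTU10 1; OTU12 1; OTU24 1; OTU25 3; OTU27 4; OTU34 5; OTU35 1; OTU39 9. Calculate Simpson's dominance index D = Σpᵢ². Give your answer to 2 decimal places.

0.19

Total N = 1+1+1+1+1+3+4+5+1+9 = 27, so the proportions are 0.037, 0.037, 0.037, 0.037, 0.037, 0.1111, 0.1481, 0.1852, 0.037, 0.3333 (working shown to 4 dp, full precision carried).
D = 0.037² + 0.037² + 0.037² + 0.037² + 0.037² + 0.1111² + 0.1481² + 0.1852² + 0.037² + 0.3333² = 0.0014 + 0.0014 + 0.0014 + 0.0014 + 0.0014 + 0.0123 + 0.0219 + 0.0343 + 0.0014 + 0.1111 = 0.1879.
To 2 decimal places, D = 0.19.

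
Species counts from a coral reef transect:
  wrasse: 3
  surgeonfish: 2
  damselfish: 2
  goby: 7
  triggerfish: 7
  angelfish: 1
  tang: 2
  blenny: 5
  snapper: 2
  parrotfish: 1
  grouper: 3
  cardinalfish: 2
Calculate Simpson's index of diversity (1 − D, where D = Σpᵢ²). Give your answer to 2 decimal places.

Total N = 3+2+2+7+7+1+2+5+2+1+3+2 = 37, so the proportions are 0.0811, 0.0541, 0.0541, 0.1892, 0.1892, 0.027, 0.0541, 0.1351, 0.0541, 0.027, 0.0811, 0.0541 (working shown to 4 dp, full precision carried).
D = 0.0811² + 0.0541² + 0.0541² + 0.1892² + 0.1892² + 0.027² + 0.0541² + 0.1351² + 0.0541² + 0.027² + 0.0811² + 0.0541² = 0.0066 + 0.0029 + 0.0029 + 0.0358 + 0.0358 + 0.0007 + 0.0029 + 0.0183 + 0.0029 + 0.0007 + 0.0066 + 0.0029 = 0.1191.
So 1 − D = 0.8809, i.e. 0.88 to 2 decimal places.

0.88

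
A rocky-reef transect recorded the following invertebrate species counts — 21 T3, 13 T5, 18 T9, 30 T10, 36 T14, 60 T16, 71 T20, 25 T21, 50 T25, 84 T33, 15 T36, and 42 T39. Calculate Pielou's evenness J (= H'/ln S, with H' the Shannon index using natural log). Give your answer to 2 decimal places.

0.94

Total N = 21+13+18+30+36+60+71+25+50+84+15+42 = 465, so the proportions are 0.0452, 0.028, 0.0387, 0.0645, 0.0774, 0.129, 0.1527, 0.0538, 0.1075, 0.1806, 0.0323, 0.0903 (working shown to 4 dp, full precision carried).
H' = −Σ pᵢ ln pᵢ = −((-0.1399) + (-0.1000) + (-0.1259) + (-0.1768) + (-0.1981) + (-0.2642) + (-0.2870) + (-0.1572) + (-0.2398) + (-0.3091) + (-0.1108) + (-0.2172)) = 2.3259.
With S = 12 species, ln S = 2.4849, so J = 2.3259/2.4849 = 0.9360, i.e. 0.94 to 2 decimal places.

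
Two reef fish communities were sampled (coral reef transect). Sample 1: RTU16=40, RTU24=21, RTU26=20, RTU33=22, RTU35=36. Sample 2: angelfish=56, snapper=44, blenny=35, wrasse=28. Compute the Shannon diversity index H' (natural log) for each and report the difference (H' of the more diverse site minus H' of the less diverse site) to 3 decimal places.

Sample 1: N=139, proportions 0.28777, 0.15108, 0.14388, 0.15827, 0.25899, giving H' = 1.56459 (working shown to 5 dp, full precision carried).
Sample 2: N=163, proportions 0.34356, 0.26994, 0.21472, 0.17178, giving H' = 1.35349.
Difference = |1.56459 − 1.35349| = 0.21110, i.e. 0.211 to 3 decimal places.

0.211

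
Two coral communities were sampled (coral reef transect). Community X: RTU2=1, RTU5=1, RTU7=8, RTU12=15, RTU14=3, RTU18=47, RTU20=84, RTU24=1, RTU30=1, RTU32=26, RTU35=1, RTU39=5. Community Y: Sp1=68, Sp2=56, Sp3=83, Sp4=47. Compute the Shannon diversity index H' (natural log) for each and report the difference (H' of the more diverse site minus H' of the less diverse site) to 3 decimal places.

Community X: N=193, proportions 0.00518, 0.00518, 0.04145, 0.07772, 0.01554, 0.24352, 0.43523, 0.00518, 0.00518, 0.13472, 0.00518, 0.02591, giving H' = 1.60230 (working shown to 5 dp, full precision carried).
Community Y: N=254, proportions 0.26772, 0.22047, 0.32677, 0.18504, giving H' = 1.36384.
Difference = |1.60230 − 1.36384| = 0.23846, i.e. 0.238 to 3 decimal places.

0.238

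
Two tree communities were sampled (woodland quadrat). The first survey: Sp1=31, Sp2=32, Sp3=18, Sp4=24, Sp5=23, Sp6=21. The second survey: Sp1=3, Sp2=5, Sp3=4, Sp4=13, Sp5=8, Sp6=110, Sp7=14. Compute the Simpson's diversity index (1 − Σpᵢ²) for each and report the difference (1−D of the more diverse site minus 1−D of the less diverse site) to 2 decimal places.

0.34

The first survey: N=149, proportions 0.2081, 0.2148, 0.1208, 0.1611, 0.1544, 0.1409, giving 1−D = 0.8264 (working shown to 4 dp, full precision carried).
The second survey: N=157, proportions 0.0191, 0.0318, 0.0255, 0.0828, 0.051, 0.7006, 0.0892, giving 1−D = 0.4897.
Difference = |0.8264 − 0.4897| = 0.3367, i.e. 0.34 to 2 decimal places.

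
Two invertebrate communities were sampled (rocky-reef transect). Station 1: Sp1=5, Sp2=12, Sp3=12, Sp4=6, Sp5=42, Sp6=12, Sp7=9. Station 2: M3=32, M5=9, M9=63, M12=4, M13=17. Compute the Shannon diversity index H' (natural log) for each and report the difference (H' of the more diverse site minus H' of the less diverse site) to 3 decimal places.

0.412

Station 1: N=98, proportions 0.05102, 0.12245, 0.12245, 0.06122, 0.42857, 0.12245, 0.09184, giving H' = 1.67669 (working shown to 5 dp, full precision carried).
Station 2: N=125, proportions 0.256, 0.072, 0.504, 0.032, 0.136, giving H' = 1.26507.
Difference = |1.67669 − 1.26507| = 0.41162, i.e. 0.412 to 3 decimal places.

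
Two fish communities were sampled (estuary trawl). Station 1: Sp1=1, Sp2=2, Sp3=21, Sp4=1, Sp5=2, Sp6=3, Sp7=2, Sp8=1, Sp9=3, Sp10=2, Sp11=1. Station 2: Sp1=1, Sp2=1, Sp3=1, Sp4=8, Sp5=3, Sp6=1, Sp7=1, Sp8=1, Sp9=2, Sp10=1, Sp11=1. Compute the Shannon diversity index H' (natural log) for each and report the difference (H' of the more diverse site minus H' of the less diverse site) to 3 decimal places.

Station 1: N=39, proportions 0.025641, 0.051282, 0.538462, 0.025641, 0.051282, 0.076923, 0.051282, 0.025641, 0.076923, 0.051282, 0.025641, giving H' = 1.713002 (working shown to 6 dp, full precision carried).
Station 2: N=21, proportions 0.047619, 0.047619, 0.047619, 0.380952, 0.142857, 0.047619, 0.047619, 0.047619, 0.095238, 0.047619, 0.047619, giving H' = 2.029396.
Difference = |1.713002 − 2.029396| = 0.316394, i.e. 0.316 to 3 decimal places.

0.316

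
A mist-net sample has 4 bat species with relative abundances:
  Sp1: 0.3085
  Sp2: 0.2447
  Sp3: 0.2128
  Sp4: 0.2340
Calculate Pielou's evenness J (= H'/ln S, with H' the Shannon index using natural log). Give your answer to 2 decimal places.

H' = −Σ pᵢ ln pᵢ = −((-0.3628) + (-0.3445) + (-0.3293) + (-0.3399)) = 1.3764 (working shown to 4 dp, full precision carried).
With S = 4 species, ln S = 1.3863, so J = 1.3764/1.3863 = 0.9929, i.e. 0.99 to 2 decimal places.

0.99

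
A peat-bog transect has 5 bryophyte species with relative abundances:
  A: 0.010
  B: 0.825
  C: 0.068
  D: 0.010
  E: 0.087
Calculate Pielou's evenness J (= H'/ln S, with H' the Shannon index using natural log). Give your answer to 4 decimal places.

H' = −Σ pᵢ ln pᵢ = −((-0.046052) + (-0.158707) + (-0.182801) + (-0.046052) + (-0.212441)) = 0.646052 (working shown to 6 dp, full precision carried).
With S = 5 species, ln S = 1.609438, so J = 0.646052/1.609438 = 0.401415, i.e. 0.4014 to 4 decimal places.

0.4014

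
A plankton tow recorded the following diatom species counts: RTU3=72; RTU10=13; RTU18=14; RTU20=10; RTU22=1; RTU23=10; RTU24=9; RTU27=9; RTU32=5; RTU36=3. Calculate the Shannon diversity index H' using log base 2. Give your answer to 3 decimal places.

2.495

Total N = 72+13+14+10+1+10+9+9+5+3 = 146, so the proportions are 0.49315, 0.08904, 0.09589, 0.06849, 0.00685, 0.06849, 0.06164, 0.06164, 0.03425, 0.02055 (working shown to 5 dp, full precision carried).
Each pᵢ log₂ pᵢ term: 0.49315×(-1.01990)=-0.50296, 0.08904×(-3.48938)=-0.31070, 0.09589×(-3.38247)=-0.32435, 0.06849×(-3.86790)=-0.26492, 0.00685×(-7.18982)=-0.04925, 0.06849×(-3.86790)=-0.26492, 0.06164×(-4.01990)=-0.24780, 0.06164×(-4.01990)=-0.24780, 0.03425×(-4.86790)=-0.16671, 0.02055×(-5.60486)=-0.11517.
Sum = -2.49458, so H' = 2.495.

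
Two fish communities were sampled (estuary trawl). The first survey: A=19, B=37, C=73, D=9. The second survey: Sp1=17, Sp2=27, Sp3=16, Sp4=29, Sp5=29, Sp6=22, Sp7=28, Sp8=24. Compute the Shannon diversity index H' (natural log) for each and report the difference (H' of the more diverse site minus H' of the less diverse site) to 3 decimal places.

The first survey: N=138, proportions 0.137681, 0.268116, 0.528986, 0.065217, giving H' = 1.140827 (working shown to 6 dp, full precision carried).
The second survey: N=192, proportions 0.088542, 0.140625, 0.083333, 0.151042, 0.151042, 0.114583, 0.145833, 0.125, giving H' = 2.057523.
Difference = |1.140827 − 2.057523| = 0.916696, i.e. 0.917 to 3 decimal places.

0.917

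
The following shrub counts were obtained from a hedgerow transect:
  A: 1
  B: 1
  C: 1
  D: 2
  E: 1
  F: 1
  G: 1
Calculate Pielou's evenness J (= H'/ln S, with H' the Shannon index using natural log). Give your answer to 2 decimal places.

Total N = 1+1+1+2+1+1+1 = 8, so the proportions are 0.125, 0.125, 0.125, 0.25, 0.125, 0.125, 0.125 (working shown to 4 dp, full precision carried).
H' = −Σ pᵢ ln pᵢ = −((-0.2599) + (-0.2599) + (-0.2599) + (-0.3466) + (-0.2599) + (-0.2599) + (-0.2599)) = 1.9062.
With S = 7 species, ln S = 1.9459, so J = 1.9062/1.9459 = 0.9796, i.e. 0.98 to 2 decimal places.

0.98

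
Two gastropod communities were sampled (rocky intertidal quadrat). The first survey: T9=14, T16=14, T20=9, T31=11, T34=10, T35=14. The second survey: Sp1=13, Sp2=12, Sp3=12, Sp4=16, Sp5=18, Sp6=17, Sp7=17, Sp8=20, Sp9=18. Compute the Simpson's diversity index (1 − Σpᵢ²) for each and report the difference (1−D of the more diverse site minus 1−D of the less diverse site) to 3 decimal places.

The first survey: N=72, proportions 0.19444, 0.19444, 0.125, 0.15278, 0.13889, 0.19444, giving 1−D = 0.82832 (working shown to 5 dp, full precision carried).
The second survey: N=143, proportions 0.09091, 0.08392, 0.08392, 0.11189, 0.12587, 0.11888, 0.11888, 0.13986, 0.12587, giving 1−D = 0.88562.
Difference = |0.82832 − 0.88562| = 0.05730, i.e. 0.057 to 3 decimal places.

0.057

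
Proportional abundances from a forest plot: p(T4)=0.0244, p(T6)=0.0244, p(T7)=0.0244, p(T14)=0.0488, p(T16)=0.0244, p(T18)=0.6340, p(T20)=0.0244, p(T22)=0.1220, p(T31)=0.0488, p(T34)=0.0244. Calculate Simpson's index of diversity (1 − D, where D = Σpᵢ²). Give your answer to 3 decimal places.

D = 0.0244² + 0.0244² + 0.0244² + 0.0488² + 0.0244² + 0.634² + 0.0244² + 0.122² + 0.0488² + 0.0244² = 0.00060 + 0.00060 + 0.00060 + 0.00238 + 0.00060 + 0.40196 + 0.00060 + 0.01488 + 0.00238 + 0.00060 = 0.42518 (working shown to 5 dp, full precision carried).
So 1 − D = 0.57482, i.e. 0.575 to 3 decimal places.

0.575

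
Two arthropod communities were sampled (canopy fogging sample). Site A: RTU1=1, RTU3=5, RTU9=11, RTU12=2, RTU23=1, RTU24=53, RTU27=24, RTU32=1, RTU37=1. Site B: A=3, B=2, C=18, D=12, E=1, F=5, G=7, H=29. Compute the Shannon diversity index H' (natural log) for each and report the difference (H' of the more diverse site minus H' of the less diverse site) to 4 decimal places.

0.3330

Site A: N=99, proportions 0.010101, 0.050505, 0.111111, 0.020202, 0.010101, 0.535354, 0.242424, 0.010101, 0.010101, giving H' = 1.337452 (working shown to 6 dp, full precision carried).
Site B: N=77, proportions 0.038961, 0.025974, 0.233766, 0.155844, 0.012987, 0.064935, 0.090909, 0.376623, giving H' = 1.670457.
Difference = |1.337452 − 1.670457| = 0.333005, i.e. 0.3330 to 4 decimal places.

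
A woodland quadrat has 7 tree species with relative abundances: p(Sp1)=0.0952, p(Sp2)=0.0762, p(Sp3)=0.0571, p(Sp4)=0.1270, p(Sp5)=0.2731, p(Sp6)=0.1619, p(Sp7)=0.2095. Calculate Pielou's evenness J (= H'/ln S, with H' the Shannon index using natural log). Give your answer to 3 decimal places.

0.936

H' = −Σ pᵢ ln pᵢ = −((-0.22389) + (-0.19617) + (-0.16347) + (-0.26207) + (-0.35446) + (-0.29478) + (-0.32746)) = 1.82231 (working shown to 5 dp, full precision carried).
With S = 7 species, ln S = 1.94591, so J = 1.82231/1.94591 = 0.93648, i.e. 0.936 to 3 decimal places.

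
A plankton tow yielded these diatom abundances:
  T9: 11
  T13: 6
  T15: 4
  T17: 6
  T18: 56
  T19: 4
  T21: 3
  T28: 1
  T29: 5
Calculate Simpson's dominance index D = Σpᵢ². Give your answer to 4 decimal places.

0.3685

Total N = 11+6+4+6+56+4+3+1+5 = 96, so the proportions are 0.114583, 0.0625, 0.041667, 0.0625, 0.583333, 0.041667, 0.03125, 0.010417, 0.052083 (working shown to 6 dp, full precision carried).
D = 0.114583² + 0.0625² + 0.041667² + 0.0625² + 0.583333² + 0.041667² + 0.03125² + 0.010417² + 0.052083² = 0.013129 + 0.003906 + 0.001736 + 0.003906 + 0.340278 + 0.001736 + 0.000977 + 0.000109 + 0.002713 = 0.368490.
To 4 decimal places, D = 0.3685.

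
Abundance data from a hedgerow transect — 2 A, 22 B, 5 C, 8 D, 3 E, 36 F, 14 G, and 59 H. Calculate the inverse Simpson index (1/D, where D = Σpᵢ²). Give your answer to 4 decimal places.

3.9937

Total N = 2+22+5+8+3+36+14+59 = 149, so the proportions are 0.01342282, 0.14765101, 0.03355705, 0.05369128, 0.02013423, 0.24161074, 0.09395973, 0.39597315 (working shown to 8 dp, full precision carried).
D = 0.01342282² + 0.14765101² + 0.03355705² + 0.05369128² + 0.02013423² + 0.24161074² + 0.09395973² + 0.39597315² = 0.00018017 + 0.02180082 + 0.00112608 + 0.00288275 + 0.00040539 + 0.05837575 + 0.00882843 + 0.15679474 = 0.25039413.
So 1/D = 3.993704, i.e. 3.9937 to 4 decimal places.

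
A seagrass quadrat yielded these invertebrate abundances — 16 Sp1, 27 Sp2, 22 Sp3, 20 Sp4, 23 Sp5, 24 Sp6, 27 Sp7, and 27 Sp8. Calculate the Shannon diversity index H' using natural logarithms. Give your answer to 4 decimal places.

Total N = 16+27+22+20+23+24+27+27 = 186, so the proportions are 0.086022, 0.145161, 0.11828, 0.107527, 0.123656, 0.129032, 0.145161, 0.145161 (working shown to 6 dp, full precision carried).
Each pᵢ ln pᵢ term: 0.086022×(-2.453158)=-0.211024, 0.145161×(-1.929910)=-0.280148, 0.11828×(-2.134704)=-0.252492, 0.107527×(-2.230014)=-0.239786, 0.123656×(-2.090252)=-0.258472, 0.129032×(-2.047693)=-0.264218, 0.145161×(-1.929910)=-0.280148, 0.145161×(-1.929910)=-0.280148.
Sum = -2.066438, so H' = 2.0664.

2.0664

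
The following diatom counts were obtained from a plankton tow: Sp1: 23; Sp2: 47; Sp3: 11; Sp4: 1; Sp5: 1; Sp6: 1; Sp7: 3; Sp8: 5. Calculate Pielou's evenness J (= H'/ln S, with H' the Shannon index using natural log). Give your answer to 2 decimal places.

0.65

Total N = 23+47+11+1+1+1+3+5 = 92, so the proportions are 0.25, 0.5109, 0.1196, 0.0109, 0.0109, 0.0109, 0.0326, 0.0543 (working shown to 4 dp, full precision carried).
H' = −Σ pᵢ ln pᵢ = −((-0.3466) + (-0.3431) + (-0.2539) + (-0.0491) + (-0.0491) + (-0.0491) + (-0.1116) + (-0.1583)) = 1.3610.
With S = 8 species, ln S = 2.0794, so J = 1.3610/2.0794 = 0.6545, i.e. 0.65 to 2 decimal places.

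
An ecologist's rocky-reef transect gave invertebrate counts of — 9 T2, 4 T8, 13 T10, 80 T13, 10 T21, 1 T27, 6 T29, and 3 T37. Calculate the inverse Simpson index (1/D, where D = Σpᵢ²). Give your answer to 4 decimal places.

Total N = 9+4+13+80+10+1+6+3 = 126, so the proportions are 0.0714286, 0.031746, 0.1031746, 0.6349206, 0.0793651, 0.0079365, 0.047619, 0.0238095 (working shown to 7 dp, full precision carried).
D = 0.0714286² + 0.031746² + 0.1031746² + 0.6349206² + 0.0793651² + 0.0079365² + 0.047619² + 0.0238095² = 0.0051020 + 0.0010078 + 0.0106450 + 0.4031242 + 0.0062988 + 0.0000630 + 0.0022676 + 0.0005669 = 0.4290753.
So 1/D = 2.330593, i.e. 2.3306 to 4 decimal places.

2.3306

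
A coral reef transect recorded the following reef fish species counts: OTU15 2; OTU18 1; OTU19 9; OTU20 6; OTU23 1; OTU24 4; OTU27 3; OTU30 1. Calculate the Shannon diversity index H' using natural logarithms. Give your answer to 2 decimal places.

Total N = 2+1+9+6+1+4+3+1 = 27, so the proportions are 0.0741, 0.037, 0.3333, 0.2222, 0.037, 0.1481, 0.1111, 0.037 (working shown to 4 dp, full precision carried).
Each pᵢ ln pᵢ term: 0.0741×(-2.6027)=-0.1928, 0.037×(-3.2958)=-0.1221, 0.3333×(-1.0986)=-0.3662, 0.2222×(-1.5041)=-0.3342, 0.037×(-3.2958)=-0.1221, 0.1481×(-1.9095)=-0.2829, 0.1111×(-2.1972)=-0.2441, 0.037×(-3.2958)=-0.1221.
Sum = -1.7865, so H' = 1.79.

1.79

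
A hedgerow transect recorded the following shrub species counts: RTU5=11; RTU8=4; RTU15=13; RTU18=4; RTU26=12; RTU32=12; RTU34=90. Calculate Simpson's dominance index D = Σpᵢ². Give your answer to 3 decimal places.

0.409

Total N = 11+4+13+4+12+12+90 = 146, so the proportions are 0.07534, 0.0274, 0.08904, 0.0274, 0.08219, 0.08219, 0.61644 (working shown to 5 dp, full precision carried).
D = 0.07534² + 0.0274² + 0.08904² + 0.0274² + 0.08219² + 0.08219² + 0.61644² = 0.00568 + 0.00075 + 0.00793 + 0.00075 + 0.00676 + 0.00676 + 0.38000 = 0.40861.
To 3 decimal places, D = 0.409.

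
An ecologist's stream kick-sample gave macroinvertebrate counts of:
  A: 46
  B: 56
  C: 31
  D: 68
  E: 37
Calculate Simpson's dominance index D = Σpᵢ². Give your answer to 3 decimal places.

0.215

Total N = 46+56+31+68+37 = 238, so the proportions are 0.19328, 0.23529, 0.13025, 0.28571, 0.15546 (working shown to 5 dp, full precision carried).
D = 0.19328² + 0.23529² + 0.13025² + 0.28571² + 0.15546² = 0.03736 + 0.05536 + 0.01697 + 0.08163 + 0.02417 = 0.21549.
To 3 decimal places, D = 0.215.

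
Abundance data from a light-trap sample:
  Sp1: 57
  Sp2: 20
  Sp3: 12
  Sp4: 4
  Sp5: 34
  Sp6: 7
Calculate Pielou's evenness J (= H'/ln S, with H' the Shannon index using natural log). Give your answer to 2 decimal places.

0.82

Total N = 57+20+12+4+34+7 = 134, so the proportions are 0.4254, 0.1493, 0.0896, 0.0299, 0.2537, 0.0522 (working shown to 4 dp, full precision carried).
H' = −Σ pᵢ ln pᵢ = −((-0.3636) + (-0.2839) + (-0.2161) + (-0.1048) + (-0.3480) + (-0.1542)) = 1.4706.
With S = 6 species, ln S = 1.7918, so J = 1.4706/1.7918 = 0.8208, i.e. 0.82 to 2 decimal places.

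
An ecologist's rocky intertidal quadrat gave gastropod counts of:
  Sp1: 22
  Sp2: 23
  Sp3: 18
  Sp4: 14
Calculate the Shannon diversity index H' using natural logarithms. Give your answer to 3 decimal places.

1.369

Total N = 22+23+18+14 = 77, so the proportions are 0.28571, 0.2987, 0.23377, 0.18182 (working shown to 5 dp, full precision carried).
Each pᵢ ln pᵢ term: 0.28571×(-1.25276)=-0.35793, 0.2987×(-1.20831)=-0.36092, 0.23377×(-1.45343)=-0.33976, 0.18182×(-1.70475)=-0.30995.
Sum = -1.36857, so H' = 1.369.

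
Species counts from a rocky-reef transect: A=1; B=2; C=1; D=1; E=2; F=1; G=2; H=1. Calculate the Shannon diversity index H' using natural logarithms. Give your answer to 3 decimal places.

Total N = 1+2+1+1+2+1+2+1 = 11, so the proportions are 0.09091, 0.18182, 0.09091, 0.09091, 0.18182, 0.09091, 0.18182, 0.09091 (working shown to 5 dp, full precision carried).
Each pᵢ ln pᵢ term: 0.09091×(-2.39790)=-0.21799, 0.18182×(-1.70475)=-0.30995, 0.09091×(-2.39790)=-0.21799, 0.09091×(-2.39790)=-0.21799, 0.18182×(-1.70475)=-0.30995, 0.09091×(-2.39790)=-0.21799, 0.18182×(-1.70475)=-0.30995, 0.09091×(-2.39790)=-0.21799.
Sum = -2.01981, so H' = 2.020.

2.020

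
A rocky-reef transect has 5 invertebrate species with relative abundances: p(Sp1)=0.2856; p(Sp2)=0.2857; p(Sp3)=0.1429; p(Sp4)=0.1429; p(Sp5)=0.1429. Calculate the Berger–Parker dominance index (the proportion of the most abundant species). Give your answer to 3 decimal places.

The largest proportion is 0.2857, i.e. d = 0.286 to 3 decimal places.

0.286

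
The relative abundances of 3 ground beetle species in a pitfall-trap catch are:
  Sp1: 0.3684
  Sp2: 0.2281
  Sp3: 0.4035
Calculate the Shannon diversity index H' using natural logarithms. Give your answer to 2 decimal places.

1.07

Each pᵢ ln pᵢ term (working shown to 4 dp, full precision carried): 0.3684×(-0.9986)=-0.3679, 0.2281×(-1.4780)=-0.3371, 0.4035×(-0.9076)=-0.3662.
Sum = -1.0712, so H' = 1.07.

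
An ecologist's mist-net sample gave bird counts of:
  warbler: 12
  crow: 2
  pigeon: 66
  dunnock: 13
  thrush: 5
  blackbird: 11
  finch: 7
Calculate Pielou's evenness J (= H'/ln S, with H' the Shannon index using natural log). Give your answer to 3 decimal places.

Total N = 12+2+66+13+5+11+7 = 116, so the proportions are 0.10345, 0.01724, 0.56897, 0.11207, 0.0431, 0.09483, 0.06034 (working shown to 5 dp, full precision carried).
H' = −Σ pᵢ ln pᵢ = −((-0.23469) + (-0.07001) + (-0.32086) + (-0.24528) + (-0.13552) + (-0.22338) + (-0.16943)) = 1.39918.
With S = 7 species, ln S = 1.94591, so J = 1.39918/1.94591 = 0.71903, i.e. 0.719 to 3 decimal places.

0.719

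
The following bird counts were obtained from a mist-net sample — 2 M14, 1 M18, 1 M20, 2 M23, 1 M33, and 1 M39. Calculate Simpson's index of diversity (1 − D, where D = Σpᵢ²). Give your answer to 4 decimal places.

Total N = 2+1+1+2+1+1 = 8, so the proportions are 0.25, 0.125, 0.125, 0.25, 0.125, 0.125 (working shown to 6 dp, full precision carried).
D = 0.25² + 0.125² + 0.125² + 0.25² + 0.125² + 0.125² = 0.062500 + 0.015625 + 0.015625 + 0.062500 + 0.015625 + 0.015625 = 0.187500.
So 1 − D = 0.812500, i.e. 0.8125 to 4 decimal places.

0.8125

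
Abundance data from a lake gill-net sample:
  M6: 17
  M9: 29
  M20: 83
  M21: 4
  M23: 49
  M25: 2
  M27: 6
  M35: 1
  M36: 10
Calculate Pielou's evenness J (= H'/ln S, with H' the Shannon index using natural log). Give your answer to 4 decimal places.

Total N = 17+29+83+4+49+2+6+1+10 = 201, so the proportions are 0.084577, 0.144279, 0.412935, 0.0199, 0.243781, 0.00995, 0.029851, 0.004975, 0.049751 (working shown to 6 dp, full precision carried).
H' = −Σ pᵢ ln pᵢ = −((-0.208913) + (-0.279325) + (-0.365227) + (-0.077950) + (-0.344093) + (-0.045872) + (-0.104822) + (-0.026385) + (-0.149290)) = 1.601877.
With S = 9 species, ln S = 2.197225, so J = 1.601877/2.197225 = 0.729046, i.e. 0.7290 to 4 decimal places.

0.7290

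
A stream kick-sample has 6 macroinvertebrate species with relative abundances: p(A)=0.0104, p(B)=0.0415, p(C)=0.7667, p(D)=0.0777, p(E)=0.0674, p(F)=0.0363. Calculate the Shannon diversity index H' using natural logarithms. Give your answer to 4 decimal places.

Each pᵢ ln pᵢ term (working shown to 6 dp, full precision carried): 0.0104×(-4.565949)=-0.047486, 0.0415×(-3.182062)=-0.132056, 0.7667×(-0.265660)=-0.203681, 0.0777×(-2.554900)=-0.198516, 0.0674×(-2.697110)=-0.181785, 0.0363×(-3.315938)=-0.120369.
Sum = -0.883892, so H' = 0.8839.

0.8839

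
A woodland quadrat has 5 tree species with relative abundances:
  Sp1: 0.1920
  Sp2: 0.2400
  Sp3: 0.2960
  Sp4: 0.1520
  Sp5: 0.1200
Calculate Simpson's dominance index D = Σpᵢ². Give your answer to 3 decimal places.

D = 0.192² + 0.24² + 0.296² + 0.152² + 0.12² = 0.03686 + 0.05760 + 0.08762 + 0.02310 + 0.01440 = 0.21958 (working shown to 5 dp, full precision carried).
To 3 decimal places, D = 0.220.

0.220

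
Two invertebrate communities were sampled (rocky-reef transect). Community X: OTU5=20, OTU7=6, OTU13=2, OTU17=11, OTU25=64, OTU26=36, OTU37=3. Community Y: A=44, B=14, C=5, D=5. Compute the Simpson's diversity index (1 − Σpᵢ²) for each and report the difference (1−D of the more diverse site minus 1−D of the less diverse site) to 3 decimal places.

Community X: N=142, proportions 0.14085, 0.04225, 0.01408, 0.07746, 0.4507, 0.25352, 0.02113, giving 1−D = 0.70432 (working shown to 5 dp, full precision carried).
Community Y: N=68, proportions 0.64706, 0.20588, 0.07353, 0.07353, giving 1−D = 0.52811.
Difference = |0.70432 − 0.52811| = 0.17621, i.e. 0.176 to 3 decimal places.

0.176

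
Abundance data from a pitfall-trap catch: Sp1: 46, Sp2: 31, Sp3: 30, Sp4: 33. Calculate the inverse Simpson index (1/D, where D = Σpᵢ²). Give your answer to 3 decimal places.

3.869

Total N = 46+31+30+33 = 140, so the proportions are 0.3285714, 0.2214286, 0.2142857, 0.2357143 (working shown to 7 dp, full precision carried).
D = 0.3285714² + 0.2214286² + 0.2142857² + 0.2357143² = 0.1079592 + 0.0490306 + 0.0459184 + 0.0555612 = 0.2584694.
So 1/D = 3.86893, i.e. 3.869 to 3 decimal places.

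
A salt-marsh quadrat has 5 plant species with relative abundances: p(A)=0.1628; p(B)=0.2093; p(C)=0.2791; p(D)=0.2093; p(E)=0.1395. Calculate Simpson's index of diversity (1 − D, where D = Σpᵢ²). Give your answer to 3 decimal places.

0.789

D = 0.1628² + 0.2093² + 0.2791² + 0.2093² + 0.1395² = 0.02650 + 0.04381 + 0.07790 + 0.04381 + 0.01946 = 0.21147 (working shown to 5 dp, full precision carried).
So 1 − D = 0.78853, i.e. 0.789 to 3 decimal places.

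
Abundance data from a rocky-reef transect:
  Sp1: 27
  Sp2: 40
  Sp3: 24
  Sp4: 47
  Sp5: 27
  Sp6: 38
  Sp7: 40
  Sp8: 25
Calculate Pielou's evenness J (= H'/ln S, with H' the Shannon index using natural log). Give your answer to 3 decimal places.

Total N = 27+40+24+47+27+38+40+25 = 268, so the proportions are 0.10075, 0.14925, 0.08955, 0.17537, 0.10075, 0.14179, 0.14925, 0.09328 (working shown to 5 dp, full precision carried).
H' = −Σ pᵢ ln pᵢ = −((-0.23123) + (-0.28390) + (-0.21608) + (-0.30530) + (-0.23123) + (-0.27697) + (-0.28390) + (-0.22128)) = 2.04988.
With S = 8 species, ln S = 2.07944, so J = 2.04988/2.07944 = 0.98579, i.e. 0.986 to 3 decimal places.

0.986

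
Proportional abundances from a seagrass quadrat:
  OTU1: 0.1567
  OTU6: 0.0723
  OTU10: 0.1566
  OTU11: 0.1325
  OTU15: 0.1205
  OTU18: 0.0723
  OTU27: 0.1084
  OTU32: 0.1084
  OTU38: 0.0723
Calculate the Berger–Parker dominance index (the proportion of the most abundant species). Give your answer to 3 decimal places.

0.157

The largest proportion is 0.1567, i.e. d = 0.157 to 3 decimal places.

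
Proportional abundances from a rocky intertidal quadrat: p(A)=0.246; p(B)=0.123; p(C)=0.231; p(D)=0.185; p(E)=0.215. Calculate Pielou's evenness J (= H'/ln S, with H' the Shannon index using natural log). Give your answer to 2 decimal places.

H' = −Σ pᵢ ln pᵢ = −((-0.3450) + (-0.2578) + (-0.3385) + (-0.3122) + (-0.3305)) = 1.5839 (working shown to 4 dp, full precision carried).
With S = 5 species, ln S = 1.6094, so J = 1.5839/1.6094 = 0.9841, i.e. 0.98 to 2 decimal places.

0.98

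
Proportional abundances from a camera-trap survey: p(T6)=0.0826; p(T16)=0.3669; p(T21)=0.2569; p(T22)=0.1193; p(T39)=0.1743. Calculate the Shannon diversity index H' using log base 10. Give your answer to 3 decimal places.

Each pᵢ log₁₀ pᵢ term (working shown to 5 dp, full precision carried): 0.0826×(-1.08302)=-0.08946, 0.3669×(-0.43545)=-0.15977, 0.2569×(-0.59024)=-0.15163, 0.1193×(-0.92336)=-0.11016, 0.1743×(-0.75870)=-0.13224.
Sum = -0.64326, so H' = 0.643.

0.643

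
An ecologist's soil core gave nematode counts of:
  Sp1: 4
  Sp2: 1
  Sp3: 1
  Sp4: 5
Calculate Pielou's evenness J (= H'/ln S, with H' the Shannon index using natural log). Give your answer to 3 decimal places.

Total N = 4+1+1+5 = 11, so the proportions are 0.36364, 0.09091, 0.09091, 0.45455 (working shown to 5 dp, full precision carried).
H' = −Σ pᵢ ln pᵢ = −((-0.36785) + (-0.21799) + (-0.21799) + (-0.35839)) = 1.16223.
With S = 4 species, ln S = 1.38629, so J = 1.16223/1.38629 = 0.83837, i.e. 0.838 to 3 decimal places.

0.838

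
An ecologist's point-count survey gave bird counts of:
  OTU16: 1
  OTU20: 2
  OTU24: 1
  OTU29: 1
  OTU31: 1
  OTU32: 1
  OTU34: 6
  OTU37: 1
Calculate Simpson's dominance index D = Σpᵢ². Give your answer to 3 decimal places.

Total N = 1+2+1+1+1+1+6+1 = 14, so the proportions are 0.07143, 0.14286, 0.07143, 0.07143, 0.07143, 0.07143, 0.42857, 0.07143 (working shown to 5 dp, full precision carried).
D = 0.07143² + 0.14286² + 0.07143² + 0.07143² + 0.07143² + 0.07143² + 0.42857² + 0.07143² = 0.00510 + 0.02041 + 0.00510 + 0.00510 + 0.00510 + 0.00510 + 0.18367 + 0.00510 = 0.23469.
To 3 decimal places, D = 0.235.

0.235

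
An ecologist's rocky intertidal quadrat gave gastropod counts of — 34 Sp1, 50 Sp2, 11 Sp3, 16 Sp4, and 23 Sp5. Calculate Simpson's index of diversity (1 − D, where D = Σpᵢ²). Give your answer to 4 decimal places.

0.7459

Total N = 34+50+11+16+23 = 134, so the proportions are 0.253731, 0.373134, 0.08209, 0.119403, 0.171642 (working shown to 6 dp, full precision carried).
D = 0.253731² + 0.373134² + 0.08209² + 0.119403² + 0.171642² = 0.064380 + 0.139229 + 0.006739 + 0.014257 + 0.029461 = 0.254065.
So 1 − D = 0.745935, i.e. 0.7459 to 4 decimal places.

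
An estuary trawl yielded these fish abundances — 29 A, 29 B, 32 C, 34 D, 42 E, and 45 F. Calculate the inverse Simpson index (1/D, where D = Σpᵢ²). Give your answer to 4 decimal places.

Total N = 29+29+32+34+42+45 = 211, so the proportions are 0.13744076, 0.13744076, 0.15165877, 0.16113744, 0.19905213, 0.21327014 (working shown to 8 dp, full precision carried).
D = 0.13744076² + 0.13744076² + 0.15165877² + 0.16113744² + 0.19905213² + 0.21327014² = 0.01888996 + 0.01888996 + 0.02300038 + 0.02596527 + 0.03962175 + 0.04548415 = 0.17185149.
So 1/D = 5.818978, i.e. 5.8190 to 4 decimal places.

5.8190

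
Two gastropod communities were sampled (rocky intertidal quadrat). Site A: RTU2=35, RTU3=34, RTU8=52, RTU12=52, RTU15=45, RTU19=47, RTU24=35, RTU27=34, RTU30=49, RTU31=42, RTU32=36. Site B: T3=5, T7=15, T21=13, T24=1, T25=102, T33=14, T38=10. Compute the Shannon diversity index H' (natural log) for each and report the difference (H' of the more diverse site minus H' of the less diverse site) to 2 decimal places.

Site A: N=461, proportions 0.07592, 0.07375, 0.1128, 0.1128, 0.09761, 0.10195, 0.07592, 0.07375, 0.10629, 0.09111, 0.07809, giving H' = 2.38385 (working shown to 5 dp, full precision carried).
Site B: N=160, proportions 0.03125, 0.09375, 0.08125, 0.00625, 0.6375, 0.0875, 0.0625, giving H' = 1.23935.
Difference = |2.38385 − 1.23935| = 1.14450, i.e. 1.14 to 2 decimal places.

1.14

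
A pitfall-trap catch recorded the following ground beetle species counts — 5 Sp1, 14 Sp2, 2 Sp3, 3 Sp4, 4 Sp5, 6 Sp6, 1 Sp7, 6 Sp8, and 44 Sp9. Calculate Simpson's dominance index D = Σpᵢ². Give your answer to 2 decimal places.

Total N = 5+14+2+3+4+6+1+6+44 = 85, so the proportions are 0.0588, 0.1647, 0.0235, 0.0353, 0.0471, 0.0706, 0.0118, 0.0706, 0.5176 (working shown to 4 dp, full precision carried).
D = 0.0588² + 0.1647² + 0.0235² + 0.0353² + 0.0471² + 0.0706² + 0.0118² + 0.0706² + 0.5176² = 0.0035 + 0.0271 + 0.0006 + 0.0012 + 0.0022 + 0.0050 + 0.0001 + 0.0050 + 0.2680 = 0.3127.
To 2 decimal places, D = 0.31.

0.31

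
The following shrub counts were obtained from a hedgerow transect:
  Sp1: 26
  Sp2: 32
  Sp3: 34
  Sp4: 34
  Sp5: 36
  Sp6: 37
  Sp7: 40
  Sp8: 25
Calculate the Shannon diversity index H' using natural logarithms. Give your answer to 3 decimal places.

Total N = 26+32+34+34+36+37+40+25 = 264, so the proportions are 0.09848, 0.12121, 0.12879, 0.12879, 0.13636, 0.14015, 0.15152, 0.0947 (working shown to 5 dp, full precision carried).
Each pᵢ ln pᵢ term: 0.09848×(-2.31785)=-0.22827, 0.12121×(-2.11021)=-0.25578, 0.12879×(-2.04959)=-0.26396, 0.12879×(-2.04959)=-0.26396, 0.13636×(-1.99243)=-0.27170, 0.14015×(-1.96503)=-0.27540, 0.15152×(-1.88707)=-0.28592, 0.0947×(-2.35707)=-0.22321.
Sum = -2.06821, so H' = 2.068.

2.068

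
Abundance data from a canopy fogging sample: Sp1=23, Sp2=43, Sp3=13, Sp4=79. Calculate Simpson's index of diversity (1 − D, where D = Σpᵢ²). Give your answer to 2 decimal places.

Total N = 23+43+13+79 = 158, so the proportions are 0.1456, 0.2722, 0.0823, 0.5 (working shown to 4 dp, full precision carried).
D = 0.1456² + 0.2722² + 0.0823² + 0.5² = 0.0212 + 0.0741 + 0.0068 + 0.2500 = 0.3520.
So 1 − D = 0.6480, i.e. 0.65 to 2 decimal places.

0.65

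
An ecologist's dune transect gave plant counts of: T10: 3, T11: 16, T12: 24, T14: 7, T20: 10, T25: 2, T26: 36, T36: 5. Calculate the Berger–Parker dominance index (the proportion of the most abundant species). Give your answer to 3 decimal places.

Total N = 3+16+24+7+10+2+36+5 = 103, so the proportions are 0.02913, 0.15534, 0.23301, 0.06796, 0.09709, 0.01942, 0.34951, 0.04854 (working shown to 5 dp, full precision carried).
The largest proportion is 0.34951, i.e. d = 0.350 to 3 decimal places.

0.350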